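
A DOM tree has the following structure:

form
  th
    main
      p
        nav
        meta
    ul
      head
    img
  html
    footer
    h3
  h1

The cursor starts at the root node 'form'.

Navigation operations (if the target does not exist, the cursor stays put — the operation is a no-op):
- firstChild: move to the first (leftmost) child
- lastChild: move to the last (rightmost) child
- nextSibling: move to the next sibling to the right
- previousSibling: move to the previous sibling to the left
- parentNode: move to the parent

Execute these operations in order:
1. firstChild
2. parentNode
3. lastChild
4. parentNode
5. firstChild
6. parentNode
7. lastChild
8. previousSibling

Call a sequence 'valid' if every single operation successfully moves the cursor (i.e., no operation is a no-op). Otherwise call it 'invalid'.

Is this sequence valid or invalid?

After 1 (firstChild): th
After 2 (parentNode): form
After 3 (lastChild): h1
After 4 (parentNode): form
After 5 (firstChild): th
After 6 (parentNode): form
After 7 (lastChild): h1
After 8 (previousSibling): html

Answer: valid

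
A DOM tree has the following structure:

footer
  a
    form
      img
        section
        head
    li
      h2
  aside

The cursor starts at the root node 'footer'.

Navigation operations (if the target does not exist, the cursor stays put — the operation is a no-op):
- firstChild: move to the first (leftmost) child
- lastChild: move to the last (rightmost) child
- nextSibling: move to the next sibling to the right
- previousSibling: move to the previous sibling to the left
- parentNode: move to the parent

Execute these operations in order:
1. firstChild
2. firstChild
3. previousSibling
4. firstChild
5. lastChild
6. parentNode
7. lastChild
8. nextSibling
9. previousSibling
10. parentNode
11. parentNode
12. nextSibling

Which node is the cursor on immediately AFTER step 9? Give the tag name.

After 1 (firstChild): a
After 2 (firstChild): form
After 3 (previousSibling): form (no-op, stayed)
After 4 (firstChild): img
After 5 (lastChild): head
After 6 (parentNode): img
After 7 (lastChild): head
After 8 (nextSibling): head (no-op, stayed)
After 9 (previousSibling): section

Answer: section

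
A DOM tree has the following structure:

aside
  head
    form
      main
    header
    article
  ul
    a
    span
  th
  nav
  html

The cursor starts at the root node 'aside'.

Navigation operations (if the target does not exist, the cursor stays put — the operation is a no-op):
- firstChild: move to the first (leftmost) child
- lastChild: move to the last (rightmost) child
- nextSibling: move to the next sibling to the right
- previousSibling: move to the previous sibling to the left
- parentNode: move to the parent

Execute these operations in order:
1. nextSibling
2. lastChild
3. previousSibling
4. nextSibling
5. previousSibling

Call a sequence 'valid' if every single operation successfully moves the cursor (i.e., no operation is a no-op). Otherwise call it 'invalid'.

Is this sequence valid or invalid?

After 1 (nextSibling): aside (no-op, stayed)
After 2 (lastChild): html
After 3 (previousSibling): nav
After 4 (nextSibling): html
After 5 (previousSibling): nav

Answer: invalid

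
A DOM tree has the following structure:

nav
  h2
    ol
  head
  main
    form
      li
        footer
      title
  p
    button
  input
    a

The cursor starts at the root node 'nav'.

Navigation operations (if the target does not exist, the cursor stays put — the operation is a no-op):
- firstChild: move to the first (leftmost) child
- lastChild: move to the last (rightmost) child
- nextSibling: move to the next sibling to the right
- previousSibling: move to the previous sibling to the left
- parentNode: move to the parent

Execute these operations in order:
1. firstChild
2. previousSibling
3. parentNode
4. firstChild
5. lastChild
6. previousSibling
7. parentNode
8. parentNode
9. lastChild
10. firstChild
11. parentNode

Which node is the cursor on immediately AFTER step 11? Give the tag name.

Answer: input

Derivation:
After 1 (firstChild): h2
After 2 (previousSibling): h2 (no-op, stayed)
After 3 (parentNode): nav
After 4 (firstChild): h2
After 5 (lastChild): ol
After 6 (previousSibling): ol (no-op, stayed)
After 7 (parentNode): h2
After 8 (parentNode): nav
After 9 (lastChild): input
After 10 (firstChild): a
After 11 (parentNode): input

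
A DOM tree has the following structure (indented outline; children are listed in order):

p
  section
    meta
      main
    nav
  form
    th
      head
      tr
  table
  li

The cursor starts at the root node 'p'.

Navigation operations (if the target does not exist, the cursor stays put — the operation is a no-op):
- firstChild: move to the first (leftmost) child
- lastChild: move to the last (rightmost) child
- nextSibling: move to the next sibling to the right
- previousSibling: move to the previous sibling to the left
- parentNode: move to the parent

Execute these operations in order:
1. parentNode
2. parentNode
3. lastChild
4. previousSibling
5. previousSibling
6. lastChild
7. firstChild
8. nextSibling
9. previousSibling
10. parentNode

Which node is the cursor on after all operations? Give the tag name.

Answer: th

Derivation:
After 1 (parentNode): p (no-op, stayed)
After 2 (parentNode): p (no-op, stayed)
After 3 (lastChild): li
After 4 (previousSibling): table
After 5 (previousSibling): form
After 6 (lastChild): th
After 7 (firstChild): head
After 8 (nextSibling): tr
After 9 (previousSibling): head
After 10 (parentNode): th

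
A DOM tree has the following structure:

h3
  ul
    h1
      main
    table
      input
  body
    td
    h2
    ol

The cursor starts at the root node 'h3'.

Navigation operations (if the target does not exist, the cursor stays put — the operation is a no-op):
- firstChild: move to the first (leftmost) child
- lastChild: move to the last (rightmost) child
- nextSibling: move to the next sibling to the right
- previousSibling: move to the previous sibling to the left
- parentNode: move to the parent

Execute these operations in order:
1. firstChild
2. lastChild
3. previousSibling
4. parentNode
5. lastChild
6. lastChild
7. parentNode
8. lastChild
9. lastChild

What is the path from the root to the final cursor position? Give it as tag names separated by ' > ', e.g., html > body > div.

After 1 (firstChild): ul
After 2 (lastChild): table
After 3 (previousSibling): h1
After 4 (parentNode): ul
After 5 (lastChild): table
After 6 (lastChild): input
After 7 (parentNode): table
After 8 (lastChild): input
After 9 (lastChild): input (no-op, stayed)

Answer: h3 > ul > table > input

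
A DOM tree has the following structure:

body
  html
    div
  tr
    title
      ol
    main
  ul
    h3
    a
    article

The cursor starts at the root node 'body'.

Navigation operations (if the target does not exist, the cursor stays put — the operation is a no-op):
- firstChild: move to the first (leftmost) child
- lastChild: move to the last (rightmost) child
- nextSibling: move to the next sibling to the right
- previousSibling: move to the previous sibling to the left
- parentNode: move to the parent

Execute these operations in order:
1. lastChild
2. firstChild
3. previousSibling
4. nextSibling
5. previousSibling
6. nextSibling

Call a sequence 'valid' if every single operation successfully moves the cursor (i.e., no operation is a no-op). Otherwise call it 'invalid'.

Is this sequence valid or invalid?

After 1 (lastChild): ul
After 2 (firstChild): h3
After 3 (previousSibling): h3 (no-op, stayed)
After 4 (nextSibling): a
After 5 (previousSibling): h3
After 6 (nextSibling): a

Answer: invalid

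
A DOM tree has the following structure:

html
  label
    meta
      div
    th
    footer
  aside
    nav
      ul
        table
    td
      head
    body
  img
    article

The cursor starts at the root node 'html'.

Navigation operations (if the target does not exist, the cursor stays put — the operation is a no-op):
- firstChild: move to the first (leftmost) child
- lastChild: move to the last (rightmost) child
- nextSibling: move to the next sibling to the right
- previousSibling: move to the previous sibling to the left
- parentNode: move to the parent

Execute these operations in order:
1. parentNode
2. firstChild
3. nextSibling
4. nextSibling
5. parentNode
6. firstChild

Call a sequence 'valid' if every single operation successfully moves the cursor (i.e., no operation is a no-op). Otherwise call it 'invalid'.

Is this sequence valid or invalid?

Answer: invalid

Derivation:
After 1 (parentNode): html (no-op, stayed)
After 2 (firstChild): label
After 3 (nextSibling): aside
After 4 (nextSibling): img
After 5 (parentNode): html
After 6 (firstChild): label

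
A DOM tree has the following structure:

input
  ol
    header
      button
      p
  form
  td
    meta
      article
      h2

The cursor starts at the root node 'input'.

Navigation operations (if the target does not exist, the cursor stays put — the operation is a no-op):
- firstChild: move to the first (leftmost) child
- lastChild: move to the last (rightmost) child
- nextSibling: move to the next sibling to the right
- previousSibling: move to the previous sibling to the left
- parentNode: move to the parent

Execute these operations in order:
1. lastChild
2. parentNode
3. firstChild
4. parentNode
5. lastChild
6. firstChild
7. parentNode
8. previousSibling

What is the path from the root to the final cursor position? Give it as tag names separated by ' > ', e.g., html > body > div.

Answer: input > form

Derivation:
After 1 (lastChild): td
After 2 (parentNode): input
After 3 (firstChild): ol
After 4 (parentNode): input
After 5 (lastChild): td
After 6 (firstChild): meta
After 7 (parentNode): td
After 8 (previousSibling): form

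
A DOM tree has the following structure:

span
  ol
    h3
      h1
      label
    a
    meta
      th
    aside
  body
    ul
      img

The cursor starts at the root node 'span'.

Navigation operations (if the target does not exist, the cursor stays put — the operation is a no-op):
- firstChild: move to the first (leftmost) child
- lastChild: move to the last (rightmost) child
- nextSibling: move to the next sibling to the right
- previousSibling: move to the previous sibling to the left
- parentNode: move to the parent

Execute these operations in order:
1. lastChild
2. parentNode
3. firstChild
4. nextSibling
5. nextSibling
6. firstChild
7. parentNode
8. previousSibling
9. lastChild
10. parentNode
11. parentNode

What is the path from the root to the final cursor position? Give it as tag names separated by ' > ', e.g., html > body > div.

After 1 (lastChild): body
After 2 (parentNode): span
After 3 (firstChild): ol
After 4 (nextSibling): body
After 5 (nextSibling): body (no-op, stayed)
After 6 (firstChild): ul
After 7 (parentNode): body
After 8 (previousSibling): ol
After 9 (lastChild): aside
After 10 (parentNode): ol
After 11 (parentNode): span

Answer: span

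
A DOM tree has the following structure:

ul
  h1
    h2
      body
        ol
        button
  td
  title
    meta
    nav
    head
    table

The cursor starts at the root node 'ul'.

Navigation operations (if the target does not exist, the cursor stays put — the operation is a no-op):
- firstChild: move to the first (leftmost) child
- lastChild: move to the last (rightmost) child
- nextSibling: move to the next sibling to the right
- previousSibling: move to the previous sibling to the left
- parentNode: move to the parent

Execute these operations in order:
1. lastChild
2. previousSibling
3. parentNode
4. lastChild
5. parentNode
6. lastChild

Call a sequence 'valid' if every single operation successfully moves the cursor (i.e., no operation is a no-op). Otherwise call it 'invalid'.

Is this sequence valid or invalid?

Answer: valid

Derivation:
After 1 (lastChild): title
After 2 (previousSibling): td
After 3 (parentNode): ul
After 4 (lastChild): title
After 5 (parentNode): ul
After 6 (lastChild): title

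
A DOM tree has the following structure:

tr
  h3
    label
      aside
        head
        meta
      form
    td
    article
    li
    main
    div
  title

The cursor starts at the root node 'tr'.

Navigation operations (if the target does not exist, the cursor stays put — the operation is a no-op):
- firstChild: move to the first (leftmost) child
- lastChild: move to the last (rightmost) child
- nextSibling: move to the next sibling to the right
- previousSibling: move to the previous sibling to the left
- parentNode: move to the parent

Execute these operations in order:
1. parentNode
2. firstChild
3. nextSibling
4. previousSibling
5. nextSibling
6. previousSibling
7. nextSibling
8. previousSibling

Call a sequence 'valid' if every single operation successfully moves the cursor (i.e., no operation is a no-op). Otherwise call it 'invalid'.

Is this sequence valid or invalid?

Answer: invalid

Derivation:
After 1 (parentNode): tr (no-op, stayed)
After 2 (firstChild): h3
After 3 (nextSibling): title
After 4 (previousSibling): h3
After 5 (nextSibling): title
After 6 (previousSibling): h3
After 7 (nextSibling): title
After 8 (previousSibling): h3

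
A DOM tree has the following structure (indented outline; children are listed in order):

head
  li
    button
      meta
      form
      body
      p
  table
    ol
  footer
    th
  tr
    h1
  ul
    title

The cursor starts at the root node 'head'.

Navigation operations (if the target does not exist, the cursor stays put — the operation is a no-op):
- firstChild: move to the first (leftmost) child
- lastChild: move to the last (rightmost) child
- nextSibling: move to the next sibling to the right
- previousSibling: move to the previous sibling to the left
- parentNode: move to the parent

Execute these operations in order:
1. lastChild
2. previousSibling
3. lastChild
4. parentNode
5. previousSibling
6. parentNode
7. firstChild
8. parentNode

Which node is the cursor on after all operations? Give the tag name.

Answer: head

Derivation:
After 1 (lastChild): ul
After 2 (previousSibling): tr
After 3 (lastChild): h1
After 4 (parentNode): tr
After 5 (previousSibling): footer
After 6 (parentNode): head
After 7 (firstChild): li
After 8 (parentNode): head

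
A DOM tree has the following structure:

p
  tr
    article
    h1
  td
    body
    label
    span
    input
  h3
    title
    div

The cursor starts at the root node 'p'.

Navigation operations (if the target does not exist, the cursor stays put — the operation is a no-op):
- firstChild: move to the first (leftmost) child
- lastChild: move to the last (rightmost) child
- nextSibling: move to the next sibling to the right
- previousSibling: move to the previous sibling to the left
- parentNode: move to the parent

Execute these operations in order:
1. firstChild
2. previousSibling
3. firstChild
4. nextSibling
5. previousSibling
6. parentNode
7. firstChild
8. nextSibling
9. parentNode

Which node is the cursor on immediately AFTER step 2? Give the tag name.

Answer: tr

Derivation:
After 1 (firstChild): tr
After 2 (previousSibling): tr (no-op, stayed)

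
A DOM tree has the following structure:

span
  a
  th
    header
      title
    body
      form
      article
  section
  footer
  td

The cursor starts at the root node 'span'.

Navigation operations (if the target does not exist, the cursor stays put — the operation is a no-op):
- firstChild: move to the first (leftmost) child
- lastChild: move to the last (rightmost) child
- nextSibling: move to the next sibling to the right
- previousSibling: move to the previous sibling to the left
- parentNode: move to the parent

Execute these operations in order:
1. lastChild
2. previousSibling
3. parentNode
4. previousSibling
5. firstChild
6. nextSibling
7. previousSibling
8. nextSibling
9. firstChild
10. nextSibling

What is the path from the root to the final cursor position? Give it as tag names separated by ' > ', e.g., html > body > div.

Answer: span > th > body

Derivation:
After 1 (lastChild): td
After 2 (previousSibling): footer
After 3 (parentNode): span
After 4 (previousSibling): span (no-op, stayed)
After 5 (firstChild): a
After 6 (nextSibling): th
After 7 (previousSibling): a
After 8 (nextSibling): th
After 9 (firstChild): header
After 10 (nextSibling): body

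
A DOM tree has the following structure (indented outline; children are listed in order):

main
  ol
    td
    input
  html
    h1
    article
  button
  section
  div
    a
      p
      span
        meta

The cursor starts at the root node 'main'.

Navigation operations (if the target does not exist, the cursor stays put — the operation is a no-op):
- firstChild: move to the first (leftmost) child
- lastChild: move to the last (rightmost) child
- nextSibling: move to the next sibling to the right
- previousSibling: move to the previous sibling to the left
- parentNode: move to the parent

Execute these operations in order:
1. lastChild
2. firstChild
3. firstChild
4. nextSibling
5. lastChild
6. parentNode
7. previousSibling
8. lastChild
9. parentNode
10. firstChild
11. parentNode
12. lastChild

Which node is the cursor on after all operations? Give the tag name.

After 1 (lastChild): div
After 2 (firstChild): a
After 3 (firstChild): p
After 4 (nextSibling): span
After 5 (lastChild): meta
After 6 (parentNode): span
After 7 (previousSibling): p
After 8 (lastChild): p (no-op, stayed)
After 9 (parentNode): a
After 10 (firstChild): p
After 11 (parentNode): a
After 12 (lastChild): span

Answer: span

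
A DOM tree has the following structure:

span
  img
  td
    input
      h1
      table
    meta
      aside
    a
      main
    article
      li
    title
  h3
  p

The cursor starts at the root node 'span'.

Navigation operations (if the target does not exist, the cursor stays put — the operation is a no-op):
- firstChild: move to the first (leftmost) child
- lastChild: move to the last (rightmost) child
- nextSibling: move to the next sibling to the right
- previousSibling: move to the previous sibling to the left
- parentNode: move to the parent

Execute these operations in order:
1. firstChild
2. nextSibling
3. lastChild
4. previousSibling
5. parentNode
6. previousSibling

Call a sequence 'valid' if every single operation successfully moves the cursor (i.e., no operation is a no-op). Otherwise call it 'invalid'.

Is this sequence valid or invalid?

After 1 (firstChild): img
After 2 (nextSibling): td
After 3 (lastChild): title
After 4 (previousSibling): article
After 5 (parentNode): td
After 6 (previousSibling): img

Answer: valid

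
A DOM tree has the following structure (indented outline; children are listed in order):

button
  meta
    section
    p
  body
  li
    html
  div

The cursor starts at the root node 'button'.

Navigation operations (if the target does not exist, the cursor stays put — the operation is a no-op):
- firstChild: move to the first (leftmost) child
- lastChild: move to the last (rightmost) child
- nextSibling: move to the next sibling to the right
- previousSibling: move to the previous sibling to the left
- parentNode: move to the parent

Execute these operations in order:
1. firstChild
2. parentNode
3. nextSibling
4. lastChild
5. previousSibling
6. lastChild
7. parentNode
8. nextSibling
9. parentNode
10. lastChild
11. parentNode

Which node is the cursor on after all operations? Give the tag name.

After 1 (firstChild): meta
After 2 (parentNode): button
After 3 (nextSibling): button (no-op, stayed)
After 4 (lastChild): div
After 5 (previousSibling): li
After 6 (lastChild): html
After 7 (parentNode): li
After 8 (nextSibling): div
After 9 (parentNode): button
After 10 (lastChild): div
After 11 (parentNode): button

Answer: button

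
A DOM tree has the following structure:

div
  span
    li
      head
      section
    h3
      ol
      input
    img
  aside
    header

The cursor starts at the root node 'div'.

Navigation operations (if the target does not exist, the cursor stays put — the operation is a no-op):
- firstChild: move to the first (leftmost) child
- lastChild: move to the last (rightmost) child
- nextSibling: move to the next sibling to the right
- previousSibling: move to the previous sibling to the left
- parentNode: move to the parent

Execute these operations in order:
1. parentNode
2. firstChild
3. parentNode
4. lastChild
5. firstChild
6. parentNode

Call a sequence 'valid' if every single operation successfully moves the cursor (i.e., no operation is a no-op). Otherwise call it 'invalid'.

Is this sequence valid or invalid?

Answer: invalid

Derivation:
After 1 (parentNode): div (no-op, stayed)
After 2 (firstChild): span
After 3 (parentNode): div
After 4 (lastChild): aside
After 5 (firstChild): header
After 6 (parentNode): aside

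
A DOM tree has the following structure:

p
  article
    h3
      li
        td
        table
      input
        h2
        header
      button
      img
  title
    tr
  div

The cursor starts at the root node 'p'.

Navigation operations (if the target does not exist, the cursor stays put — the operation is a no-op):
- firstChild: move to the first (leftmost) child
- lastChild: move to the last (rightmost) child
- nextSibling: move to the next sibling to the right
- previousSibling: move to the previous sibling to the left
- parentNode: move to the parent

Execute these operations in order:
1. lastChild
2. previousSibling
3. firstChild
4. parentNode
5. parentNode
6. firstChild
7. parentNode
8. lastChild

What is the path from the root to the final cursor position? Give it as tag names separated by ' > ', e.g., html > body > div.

After 1 (lastChild): div
After 2 (previousSibling): title
After 3 (firstChild): tr
After 4 (parentNode): title
After 5 (parentNode): p
After 6 (firstChild): article
After 7 (parentNode): p
After 8 (lastChild): div

Answer: p > div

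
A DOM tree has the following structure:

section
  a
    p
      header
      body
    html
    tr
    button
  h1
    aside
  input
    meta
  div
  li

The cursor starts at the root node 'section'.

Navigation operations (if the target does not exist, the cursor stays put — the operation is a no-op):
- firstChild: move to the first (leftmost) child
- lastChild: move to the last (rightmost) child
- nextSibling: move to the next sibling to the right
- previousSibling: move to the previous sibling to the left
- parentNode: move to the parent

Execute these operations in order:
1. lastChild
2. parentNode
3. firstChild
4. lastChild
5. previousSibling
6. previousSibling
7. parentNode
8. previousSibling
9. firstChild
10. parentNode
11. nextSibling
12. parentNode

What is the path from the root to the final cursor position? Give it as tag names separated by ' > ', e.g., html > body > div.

After 1 (lastChild): li
After 2 (parentNode): section
After 3 (firstChild): a
After 4 (lastChild): button
After 5 (previousSibling): tr
After 6 (previousSibling): html
After 7 (parentNode): a
After 8 (previousSibling): a (no-op, stayed)
After 9 (firstChild): p
After 10 (parentNode): a
After 11 (nextSibling): h1
After 12 (parentNode): section

Answer: section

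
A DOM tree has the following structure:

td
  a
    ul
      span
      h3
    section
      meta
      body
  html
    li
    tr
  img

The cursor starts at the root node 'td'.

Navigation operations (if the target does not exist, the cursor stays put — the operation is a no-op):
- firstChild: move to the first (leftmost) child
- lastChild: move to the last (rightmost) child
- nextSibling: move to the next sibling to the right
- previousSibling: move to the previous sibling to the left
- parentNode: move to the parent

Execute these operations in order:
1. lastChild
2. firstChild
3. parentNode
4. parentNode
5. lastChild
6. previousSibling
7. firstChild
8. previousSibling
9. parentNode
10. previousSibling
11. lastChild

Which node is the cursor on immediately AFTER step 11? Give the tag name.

Answer: section

Derivation:
After 1 (lastChild): img
After 2 (firstChild): img (no-op, stayed)
After 3 (parentNode): td
After 4 (parentNode): td (no-op, stayed)
After 5 (lastChild): img
After 6 (previousSibling): html
After 7 (firstChild): li
After 8 (previousSibling): li (no-op, stayed)
After 9 (parentNode): html
After 10 (previousSibling): a
After 11 (lastChild): section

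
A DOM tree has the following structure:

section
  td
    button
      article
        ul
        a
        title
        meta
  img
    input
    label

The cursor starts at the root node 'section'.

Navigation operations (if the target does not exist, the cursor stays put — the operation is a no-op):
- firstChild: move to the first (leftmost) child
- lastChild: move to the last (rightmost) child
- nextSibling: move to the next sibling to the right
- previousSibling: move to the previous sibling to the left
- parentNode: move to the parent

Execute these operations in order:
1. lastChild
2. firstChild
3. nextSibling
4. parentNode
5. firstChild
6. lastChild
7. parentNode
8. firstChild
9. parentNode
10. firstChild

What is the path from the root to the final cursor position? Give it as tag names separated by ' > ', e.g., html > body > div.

After 1 (lastChild): img
After 2 (firstChild): input
After 3 (nextSibling): label
After 4 (parentNode): img
After 5 (firstChild): input
After 6 (lastChild): input (no-op, stayed)
After 7 (parentNode): img
After 8 (firstChild): input
After 9 (parentNode): img
After 10 (firstChild): input

Answer: section > img > input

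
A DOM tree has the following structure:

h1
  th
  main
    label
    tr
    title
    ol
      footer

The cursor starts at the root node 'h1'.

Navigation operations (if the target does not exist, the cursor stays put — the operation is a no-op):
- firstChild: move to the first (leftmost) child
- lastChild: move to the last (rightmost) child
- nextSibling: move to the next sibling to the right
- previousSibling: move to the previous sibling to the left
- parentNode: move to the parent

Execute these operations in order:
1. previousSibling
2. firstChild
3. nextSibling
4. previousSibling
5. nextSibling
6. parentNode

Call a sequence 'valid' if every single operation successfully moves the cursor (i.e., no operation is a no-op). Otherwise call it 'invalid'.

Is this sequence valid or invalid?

Answer: invalid

Derivation:
After 1 (previousSibling): h1 (no-op, stayed)
After 2 (firstChild): th
After 3 (nextSibling): main
After 4 (previousSibling): th
After 5 (nextSibling): main
After 6 (parentNode): h1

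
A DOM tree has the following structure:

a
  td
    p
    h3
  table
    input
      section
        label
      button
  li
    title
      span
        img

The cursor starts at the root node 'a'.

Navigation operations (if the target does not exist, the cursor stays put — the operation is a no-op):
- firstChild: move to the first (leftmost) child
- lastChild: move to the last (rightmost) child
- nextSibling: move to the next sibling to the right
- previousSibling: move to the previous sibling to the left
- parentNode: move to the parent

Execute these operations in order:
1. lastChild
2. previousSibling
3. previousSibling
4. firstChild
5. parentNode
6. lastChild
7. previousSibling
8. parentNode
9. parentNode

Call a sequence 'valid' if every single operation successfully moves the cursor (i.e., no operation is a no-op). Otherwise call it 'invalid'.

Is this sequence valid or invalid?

Answer: valid

Derivation:
After 1 (lastChild): li
After 2 (previousSibling): table
After 3 (previousSibling): td
After 4 (firstChild): p
After 5 (parentNode): td
After 6 (lastChild): h3
After 7 (previousSibling): p
After 8 (parentNode): td
After 9 (parentNode): a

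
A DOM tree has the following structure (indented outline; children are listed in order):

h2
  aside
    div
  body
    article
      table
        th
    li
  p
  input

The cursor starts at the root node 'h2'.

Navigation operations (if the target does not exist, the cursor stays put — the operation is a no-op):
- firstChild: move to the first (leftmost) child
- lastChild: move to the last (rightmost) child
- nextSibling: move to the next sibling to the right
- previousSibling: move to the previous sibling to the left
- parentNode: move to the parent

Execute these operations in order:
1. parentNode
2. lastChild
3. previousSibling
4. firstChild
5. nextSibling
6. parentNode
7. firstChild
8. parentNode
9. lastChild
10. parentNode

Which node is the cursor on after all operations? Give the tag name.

After 1 (parentNode): h2 (no-op, stayed)
After 2 (lastChild): input
After 3 (previousSibling): p
After 4 (firstChild): p (no-op, stayed)
After 5 (nextSibling): input
After 6 (parentNode): h2
After 7 (firstChild): aside
After 8 (parentNode): h2
After 9 (lastChild): input
After 10 (parentNode): h2

Answer: h2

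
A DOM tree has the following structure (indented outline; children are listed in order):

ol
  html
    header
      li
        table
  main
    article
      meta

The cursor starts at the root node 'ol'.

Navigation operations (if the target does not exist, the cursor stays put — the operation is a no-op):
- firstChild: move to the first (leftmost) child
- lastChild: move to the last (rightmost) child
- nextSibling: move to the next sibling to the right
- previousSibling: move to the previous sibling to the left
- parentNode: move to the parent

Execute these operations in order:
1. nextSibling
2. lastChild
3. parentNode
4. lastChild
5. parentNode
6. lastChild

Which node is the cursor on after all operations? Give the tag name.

Answer: main

Derivation:
After 1 (nextSibling): ol (no-op, stayed)
After 2 (lastChild): main
After 3 (parentNode): ol
After 4 (lastChild): main
After 5 (parentNode): ol
After 6 (lastChild): main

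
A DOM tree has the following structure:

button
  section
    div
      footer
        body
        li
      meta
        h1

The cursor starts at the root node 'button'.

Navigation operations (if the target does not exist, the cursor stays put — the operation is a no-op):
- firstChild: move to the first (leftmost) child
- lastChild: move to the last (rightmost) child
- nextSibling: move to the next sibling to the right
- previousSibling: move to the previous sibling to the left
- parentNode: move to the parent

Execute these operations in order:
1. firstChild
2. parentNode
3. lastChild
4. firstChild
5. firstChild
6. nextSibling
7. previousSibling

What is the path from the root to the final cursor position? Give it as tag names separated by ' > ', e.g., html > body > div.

Answer: button > section > div > footer

Derivation:
After 1 (firstChild): section
After 2 (parentNode): button
After 3 (lastChild): section
After 4 (firstChild): div
After 5 (firstChild): footer
After 6 (nextSibling): meta
After 7 (previousSibling): footer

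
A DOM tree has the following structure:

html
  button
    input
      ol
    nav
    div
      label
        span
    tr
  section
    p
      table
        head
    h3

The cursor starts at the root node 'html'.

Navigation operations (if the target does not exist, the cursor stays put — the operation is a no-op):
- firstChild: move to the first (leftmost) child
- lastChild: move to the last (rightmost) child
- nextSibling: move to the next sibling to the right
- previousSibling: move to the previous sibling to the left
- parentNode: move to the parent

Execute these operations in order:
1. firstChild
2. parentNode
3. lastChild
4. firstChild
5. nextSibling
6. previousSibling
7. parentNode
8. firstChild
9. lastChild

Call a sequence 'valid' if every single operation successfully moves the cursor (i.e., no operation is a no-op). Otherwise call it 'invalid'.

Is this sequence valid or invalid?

After 1 (firstChild): button
After 2 (parentNode): html
After 3 (lastChild): section
After 4 (firstChild): p
After 5 (nextSibling): h3
After 6 (previousSibling): p
After 7 (parentNode): section
After 8 (firstChild): p
After 9 (lastChild): table

Answer: valid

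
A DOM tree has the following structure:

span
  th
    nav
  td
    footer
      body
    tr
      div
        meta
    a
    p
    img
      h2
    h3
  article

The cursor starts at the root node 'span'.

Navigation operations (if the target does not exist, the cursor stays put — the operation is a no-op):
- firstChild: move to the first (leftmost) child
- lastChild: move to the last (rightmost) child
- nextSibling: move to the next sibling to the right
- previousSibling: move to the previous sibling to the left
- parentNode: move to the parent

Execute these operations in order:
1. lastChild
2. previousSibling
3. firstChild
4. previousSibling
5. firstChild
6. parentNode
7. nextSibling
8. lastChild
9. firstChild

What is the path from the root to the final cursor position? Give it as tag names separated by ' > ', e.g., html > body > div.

After 1 (lastChild): article
After 2 (previousSibling): td
After 3 (firstChild): footer
After 4 (previousSibling): footer (no-op, stayed)
After 5 (firstChild): body
After 6 (parentNode): footer
After 7 (nextSibling): tr
After 8 (lastChild): div
After 9 (firstChild): meta

Answer: span > td > tr > div > meta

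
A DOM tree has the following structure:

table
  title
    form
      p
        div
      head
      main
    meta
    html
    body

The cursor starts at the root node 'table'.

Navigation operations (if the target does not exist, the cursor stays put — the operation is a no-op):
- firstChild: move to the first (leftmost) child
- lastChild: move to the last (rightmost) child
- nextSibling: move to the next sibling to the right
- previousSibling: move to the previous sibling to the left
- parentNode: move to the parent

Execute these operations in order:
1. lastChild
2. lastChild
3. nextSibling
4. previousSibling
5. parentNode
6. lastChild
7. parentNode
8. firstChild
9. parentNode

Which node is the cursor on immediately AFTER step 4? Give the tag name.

Answer: html

Derivation:
After 1 (lastChild): title
After 2 (lastChild): body
After 3 (nextSibling): body (no-op, stayed)
After 4 (previousSibling): html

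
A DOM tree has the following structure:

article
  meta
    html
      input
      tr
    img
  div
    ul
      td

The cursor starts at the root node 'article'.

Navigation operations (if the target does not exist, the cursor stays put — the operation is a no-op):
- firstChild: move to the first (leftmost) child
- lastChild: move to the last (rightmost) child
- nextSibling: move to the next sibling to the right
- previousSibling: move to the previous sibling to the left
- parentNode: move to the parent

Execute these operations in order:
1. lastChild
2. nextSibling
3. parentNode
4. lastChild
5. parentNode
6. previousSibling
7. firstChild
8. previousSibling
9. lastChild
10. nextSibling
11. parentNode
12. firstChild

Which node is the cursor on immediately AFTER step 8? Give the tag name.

After 1 (lastChild): div
After 2 (nextSibling): div (no-op, stayed)
After 3 (parentNode): article
After 4 (lastChild): div
After 5 (parentNode): article
After 6 (previousSibling): article (no-op, stayed)
After 7 (firstChild): meta
After 8 (previousSibling): meta (no-op, stayed)

Answer: meta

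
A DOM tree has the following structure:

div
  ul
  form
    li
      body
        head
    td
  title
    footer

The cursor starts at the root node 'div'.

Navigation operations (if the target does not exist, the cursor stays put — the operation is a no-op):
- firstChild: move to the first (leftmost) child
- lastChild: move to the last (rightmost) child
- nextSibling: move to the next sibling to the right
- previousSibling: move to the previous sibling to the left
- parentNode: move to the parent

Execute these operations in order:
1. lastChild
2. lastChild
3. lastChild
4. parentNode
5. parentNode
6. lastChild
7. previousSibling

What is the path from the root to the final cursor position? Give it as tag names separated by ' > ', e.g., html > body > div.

Answer: div > form

Derivation:
After 1 (lastChild): title
After 2 (lastChild): footer
After 3 (lastChild): footer (no-op, stayed)
After 4 (parentNode): title
After 5 (parentNode): div
After 6 (lastChild): title
After 7 (previousSibling): form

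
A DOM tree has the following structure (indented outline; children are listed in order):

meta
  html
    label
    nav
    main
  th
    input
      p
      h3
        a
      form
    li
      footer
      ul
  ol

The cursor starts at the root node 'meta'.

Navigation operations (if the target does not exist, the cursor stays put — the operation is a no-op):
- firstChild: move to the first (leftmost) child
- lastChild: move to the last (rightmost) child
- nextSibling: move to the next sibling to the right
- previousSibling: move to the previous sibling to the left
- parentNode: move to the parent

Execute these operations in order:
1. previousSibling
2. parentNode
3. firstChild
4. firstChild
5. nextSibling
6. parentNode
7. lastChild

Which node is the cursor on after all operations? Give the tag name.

Answer: main

Derivation:
After 1 (previousSibling): meta (no-op, stayed)
After 2 (parentNode): meta (no-op, stayed)
After 3 (firstChild): html
After 4 (firstChild): label
After 5 (nextSibling): nav
After 6 (parentNode): html
After 7 (lastChild): main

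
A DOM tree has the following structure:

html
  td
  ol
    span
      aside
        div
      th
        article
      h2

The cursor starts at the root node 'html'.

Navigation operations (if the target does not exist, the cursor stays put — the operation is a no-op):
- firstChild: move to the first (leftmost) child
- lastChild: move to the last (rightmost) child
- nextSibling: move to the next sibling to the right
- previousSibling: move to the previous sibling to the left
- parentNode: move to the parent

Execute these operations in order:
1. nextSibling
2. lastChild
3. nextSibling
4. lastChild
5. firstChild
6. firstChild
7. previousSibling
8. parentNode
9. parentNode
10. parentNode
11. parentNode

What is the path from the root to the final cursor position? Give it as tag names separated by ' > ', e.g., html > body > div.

After 1 (nextSibling): html (no-op, stayed)
After 2 (lastChild): ol
After 3 (nextSibling): ol (no-op, stayed)
After 4 (lastChild): span
After 5 (firstChild): aside
After 6 (firstChild): div
After 7 (previousSibling): div (no-op, stayed)
After 8 (parentNode): aside
After 9 (parentNode): span
After 10 (parentNode): ol
After 11 (parentNode): html

Answer: html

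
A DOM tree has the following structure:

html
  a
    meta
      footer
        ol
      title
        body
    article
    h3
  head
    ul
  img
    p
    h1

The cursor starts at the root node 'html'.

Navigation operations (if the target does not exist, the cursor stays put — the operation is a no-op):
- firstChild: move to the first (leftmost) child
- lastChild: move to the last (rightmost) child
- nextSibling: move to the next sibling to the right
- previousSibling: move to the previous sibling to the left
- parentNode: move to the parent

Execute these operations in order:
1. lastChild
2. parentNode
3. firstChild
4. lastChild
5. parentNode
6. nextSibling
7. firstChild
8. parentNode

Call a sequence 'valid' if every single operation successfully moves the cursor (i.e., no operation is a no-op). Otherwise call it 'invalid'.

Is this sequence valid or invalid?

After 1 (lastChild): img
After 2 (parentNode): html
After 3 (firstChild): a
After 4 (lastChild): h3
After 5 (parentNode): a
After 6 (nextSibling): head
After 7 (firstChild): ul
After 8 (parentNode): head

Answer: valid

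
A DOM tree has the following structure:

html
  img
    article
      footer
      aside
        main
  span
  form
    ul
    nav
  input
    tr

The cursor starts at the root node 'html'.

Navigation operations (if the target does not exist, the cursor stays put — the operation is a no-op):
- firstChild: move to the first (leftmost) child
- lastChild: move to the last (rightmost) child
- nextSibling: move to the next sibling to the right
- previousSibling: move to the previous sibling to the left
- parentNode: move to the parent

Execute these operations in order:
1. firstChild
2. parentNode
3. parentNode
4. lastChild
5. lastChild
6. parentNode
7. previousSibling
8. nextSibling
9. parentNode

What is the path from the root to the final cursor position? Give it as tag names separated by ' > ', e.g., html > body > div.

After 1 (firstChild): img
After 2 (parentNode): html
After 3 (parentNode): html (no-op, stayed)
After 4 (lastChild): input
After 5 (lastChild): tr
After 6 (parentNode): input
After 7 (previousSibling): form
After 8 (nextSibling): input
After 9 (parentNode): html

Answer: html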